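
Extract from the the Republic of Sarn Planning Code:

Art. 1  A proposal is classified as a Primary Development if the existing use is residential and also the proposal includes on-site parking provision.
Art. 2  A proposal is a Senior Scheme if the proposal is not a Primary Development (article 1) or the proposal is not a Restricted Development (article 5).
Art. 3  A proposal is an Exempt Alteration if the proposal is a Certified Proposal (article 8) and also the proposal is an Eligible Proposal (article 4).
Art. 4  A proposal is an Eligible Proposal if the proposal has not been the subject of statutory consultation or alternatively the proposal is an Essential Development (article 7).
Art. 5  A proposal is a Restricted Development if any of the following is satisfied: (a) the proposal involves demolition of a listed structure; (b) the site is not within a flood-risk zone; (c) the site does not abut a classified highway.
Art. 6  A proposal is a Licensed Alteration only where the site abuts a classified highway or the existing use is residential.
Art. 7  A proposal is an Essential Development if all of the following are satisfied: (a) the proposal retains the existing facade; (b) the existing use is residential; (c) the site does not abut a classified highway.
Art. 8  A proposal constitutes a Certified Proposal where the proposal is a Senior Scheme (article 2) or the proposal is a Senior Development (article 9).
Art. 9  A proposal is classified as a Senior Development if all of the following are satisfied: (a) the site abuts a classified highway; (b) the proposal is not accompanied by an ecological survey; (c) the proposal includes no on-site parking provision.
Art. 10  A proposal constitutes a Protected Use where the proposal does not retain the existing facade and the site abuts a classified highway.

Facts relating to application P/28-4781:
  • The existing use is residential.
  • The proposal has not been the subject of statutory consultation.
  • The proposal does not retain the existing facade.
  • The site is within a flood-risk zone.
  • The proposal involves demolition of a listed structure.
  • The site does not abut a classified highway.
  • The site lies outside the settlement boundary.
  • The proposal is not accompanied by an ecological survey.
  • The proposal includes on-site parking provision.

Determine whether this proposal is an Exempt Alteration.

Under article 1: the existing use is residential? yes; and the proposal includes on-site parking provision? yes. So the proposal is a Primary Development.
Under article 5: the proposal involves demolition of a listed structure? yes; or the site is not within a flood-risk zone? no; or the site does not abut a classified highway? yes. So the proposal is a Restricted Development.
Under article 2: not a Primary Development (article 1)? no; or not a Restricted Development (article 5)? no. So the proposal is not a Senior Scheme.
Under article 9: the site abuts a classified highway? no; and the proposal is not accompanied by an ecological survey? yes; and the proposal includes no on-site parking provision? no. So the proposal is not a Senior Development.
Under article 8: Senior Scheme (article 2)? no; or Senior Development (article 9)? no. So the proposal is not a Certified Proposal.
Under article 7: the proposal retains the existing facade? no; and the existing use is residential? yes; and the site does not abut a classified highway? yes. So the proposal is not an Essential Development.
Under article 4: the proposal has not been the subject of statutory consultation? yes; or Essential Development (article 7)? no. So the proposal is an Eligible Proposal.
Under article 3: Certified Proposal (article 8)? no; and Eligible Proposal (article 4)? yes. So the proposal is not an Exempt Alteration.

No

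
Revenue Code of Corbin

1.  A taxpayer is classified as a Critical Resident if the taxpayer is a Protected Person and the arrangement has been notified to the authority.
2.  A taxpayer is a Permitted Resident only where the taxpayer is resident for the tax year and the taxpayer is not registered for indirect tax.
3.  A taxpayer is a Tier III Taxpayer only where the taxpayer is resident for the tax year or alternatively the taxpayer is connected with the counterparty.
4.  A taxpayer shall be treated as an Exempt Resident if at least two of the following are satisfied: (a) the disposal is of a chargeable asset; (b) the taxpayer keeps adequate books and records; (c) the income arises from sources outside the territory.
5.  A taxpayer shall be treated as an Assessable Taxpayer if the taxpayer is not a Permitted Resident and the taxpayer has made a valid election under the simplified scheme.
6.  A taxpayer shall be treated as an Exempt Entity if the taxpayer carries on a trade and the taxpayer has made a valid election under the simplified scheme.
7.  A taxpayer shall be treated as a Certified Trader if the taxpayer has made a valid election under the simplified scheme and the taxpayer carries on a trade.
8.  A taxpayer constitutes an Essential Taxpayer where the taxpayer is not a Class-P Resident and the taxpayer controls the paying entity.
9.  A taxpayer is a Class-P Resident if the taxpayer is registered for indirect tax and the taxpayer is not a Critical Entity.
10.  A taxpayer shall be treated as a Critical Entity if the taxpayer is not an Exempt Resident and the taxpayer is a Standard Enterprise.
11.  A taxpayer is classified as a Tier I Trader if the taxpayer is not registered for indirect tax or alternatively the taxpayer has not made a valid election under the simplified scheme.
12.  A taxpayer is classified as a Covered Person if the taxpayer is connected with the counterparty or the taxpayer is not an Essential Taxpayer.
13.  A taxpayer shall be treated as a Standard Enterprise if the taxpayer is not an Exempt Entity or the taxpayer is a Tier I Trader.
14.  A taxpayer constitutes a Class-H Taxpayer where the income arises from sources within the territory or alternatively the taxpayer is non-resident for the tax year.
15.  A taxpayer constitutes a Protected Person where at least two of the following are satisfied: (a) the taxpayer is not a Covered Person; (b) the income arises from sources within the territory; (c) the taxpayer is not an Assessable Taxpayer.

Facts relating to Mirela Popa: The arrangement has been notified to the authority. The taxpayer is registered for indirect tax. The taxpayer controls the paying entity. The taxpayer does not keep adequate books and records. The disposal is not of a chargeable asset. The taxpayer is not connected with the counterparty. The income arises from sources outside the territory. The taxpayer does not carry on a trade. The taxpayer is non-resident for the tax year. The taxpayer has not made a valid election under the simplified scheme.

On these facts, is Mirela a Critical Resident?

paragraph 4 — Exempt Resident: the disposal is of a chargeable asset? no; the taxpayer keeps adequate books and records? no; the income arises from sources outside the territory? yes — 1 of 3 hold (need ≥2) → not satisfied.
paragraph 6 — Exempt Entity: [the taxpayer carries on a trade? no] AND [the taxpayer has made a valid election under the simplified scheme? no] → not satisfied.
paragraph 11 — Tier I Trader: [the taxpayer is not registered for indirect tax? no] OR [the taxpayer has not made a valid election under the simplified scheme? yes] → satisfied.
paragraph 13 — Standard Enterprise: [not an Exempt Entity (paragraph 6)? yes] OR [Tier I Trader (paragraph 11)? yes] → satisfied.
paragraph 10 — Critical Entity: [not an Exempt Resident (paragraph 4)? yes] AND [Standard Enterprise (paragraph 13)? yes] → satisfied.
paragraph 9 — Class-P Resident: [the taxpayer is registered for indirect tax? yes] AND [not a Critical Entity (paragraph 10)? no] → not satisfied.
paragraph 8 — Essential Taxpayer: [not a Class-P Resident (paragraph 9)? yes] AND [the taxpayer controls the paying entity? yes] → satisfied.
paragraph 12 — Covered Person: [the taxpayer is connected with the counterparty? no] OR [not an Essential Taxpayer (paragraph 8)? no] → not satisfied.
paragraph 2 — Permitted Resident: [the taxpayer is resident for the tax year? no] AND [the taxpayer is not registered for indirect tax? no] → not satisfied.
paragraph 5 — Assessable Taxpayer: [not a Permitted Resident (paragraph 2)? yes] AND [the taxpayer has made a valid election under the simplified scheme? no] → not satisfied.
paragraph 15 — Protected Person: not a Covered Person (paragraph 12)? yes; the income arises from sources within the territory? no; not an Assessable Taxpayer (paragraph 5)? yes — 2 of 3 hold (need ≥2) → satisfied.
paragraph 1 — Critical Resident: [Protected Person (paragraph 15)? yes] AND [the arrangement has been notified to the authority? yes] → satisfied.

Yes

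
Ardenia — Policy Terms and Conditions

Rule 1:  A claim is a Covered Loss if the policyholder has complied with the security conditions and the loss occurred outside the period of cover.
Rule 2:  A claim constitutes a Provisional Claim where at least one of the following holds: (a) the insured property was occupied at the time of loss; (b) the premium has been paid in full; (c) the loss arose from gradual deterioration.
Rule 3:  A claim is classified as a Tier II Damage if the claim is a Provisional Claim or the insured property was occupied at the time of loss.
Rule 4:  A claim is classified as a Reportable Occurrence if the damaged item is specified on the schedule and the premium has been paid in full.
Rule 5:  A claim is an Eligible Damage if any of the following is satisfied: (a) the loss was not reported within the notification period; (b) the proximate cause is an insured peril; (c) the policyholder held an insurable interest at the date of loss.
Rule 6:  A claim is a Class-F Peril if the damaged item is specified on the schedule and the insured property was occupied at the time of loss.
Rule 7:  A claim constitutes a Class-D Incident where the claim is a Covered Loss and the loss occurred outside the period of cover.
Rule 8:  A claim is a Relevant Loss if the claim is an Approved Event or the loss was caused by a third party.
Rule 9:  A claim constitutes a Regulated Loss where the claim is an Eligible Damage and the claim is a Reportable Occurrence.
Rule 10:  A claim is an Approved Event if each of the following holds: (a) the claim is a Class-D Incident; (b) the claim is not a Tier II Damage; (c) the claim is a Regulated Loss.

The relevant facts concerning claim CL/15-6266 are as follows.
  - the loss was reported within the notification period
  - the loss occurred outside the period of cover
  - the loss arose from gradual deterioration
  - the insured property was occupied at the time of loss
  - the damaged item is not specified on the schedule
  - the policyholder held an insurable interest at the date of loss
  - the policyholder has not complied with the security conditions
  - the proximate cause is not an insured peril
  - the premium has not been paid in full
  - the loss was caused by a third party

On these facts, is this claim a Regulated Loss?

rule 5 — Eligible Damage: [the loss was not reported within the notification period? no] OR [the proximate cause is an insured peril? no] OR [the policyholder held an insurable interest at the date of loss? yes] → satisfied.
rule 4 — Reportable Occurrence: [the damaged item is specified on the schedule? no] AND [the premium has been paid in full? no] → not satisfied.
rule 9 — Regulated Loss: [Eligible Damage (rule 5)? yes] AND [Reportable Occurrence (rule 4)? no] → not satisfied.

No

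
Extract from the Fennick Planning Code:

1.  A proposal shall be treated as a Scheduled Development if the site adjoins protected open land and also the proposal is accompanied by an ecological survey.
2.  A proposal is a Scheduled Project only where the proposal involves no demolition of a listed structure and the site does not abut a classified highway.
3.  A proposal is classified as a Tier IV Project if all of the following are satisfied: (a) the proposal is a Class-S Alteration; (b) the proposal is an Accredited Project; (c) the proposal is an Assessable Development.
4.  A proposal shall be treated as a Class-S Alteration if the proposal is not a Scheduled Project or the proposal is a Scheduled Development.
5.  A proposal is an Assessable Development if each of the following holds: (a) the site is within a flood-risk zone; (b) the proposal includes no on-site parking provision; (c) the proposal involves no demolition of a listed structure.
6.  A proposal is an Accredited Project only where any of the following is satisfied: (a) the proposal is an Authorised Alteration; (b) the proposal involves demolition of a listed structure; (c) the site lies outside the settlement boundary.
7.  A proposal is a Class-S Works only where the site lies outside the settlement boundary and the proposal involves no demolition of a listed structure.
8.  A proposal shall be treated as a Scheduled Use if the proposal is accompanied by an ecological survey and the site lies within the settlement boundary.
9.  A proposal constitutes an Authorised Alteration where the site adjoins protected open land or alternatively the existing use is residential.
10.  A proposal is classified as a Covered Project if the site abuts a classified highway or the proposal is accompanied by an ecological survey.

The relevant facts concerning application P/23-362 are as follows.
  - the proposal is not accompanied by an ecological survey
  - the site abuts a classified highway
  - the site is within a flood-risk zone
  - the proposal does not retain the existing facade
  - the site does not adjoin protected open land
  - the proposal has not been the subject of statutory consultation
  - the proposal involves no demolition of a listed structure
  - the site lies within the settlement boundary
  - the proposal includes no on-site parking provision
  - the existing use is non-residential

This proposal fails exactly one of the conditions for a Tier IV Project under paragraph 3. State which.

Accredited Project

Under paragraph 2: the proposal involves no demolition of a listed structure? yes; and the site does not abut a classified highway? no. So the proposal is not a Scheduled Project.
Under paragraph 1: the site adjoins protected open land? no; and the proposal is accompanied by an ecological survey? no. So the proposal is not a Scheduled Development.
Under paragraph 4: not a Scheduled Project (paragraph 2)? yes; or Scheduled Development (paragraph 1)? no. So the proposal is a Class-S Alteration.
Under paragraph 9: the site adjoins protected open land? no; or the existing use is residential? no. So the proposal is not an Authorised Alteration.
Under paragraph 6: Authorised Alteration (paragraph 9)? no; or the proposal involves demolition of a listed structure? no; or the site lies outside the settlement boundary? no. So the proposal is not an Accredited Project.
Under paragraph 5: the site is within a flood-risk zone? yes; and the proposal includes no on-site parking provision? yes; and the proposal involves no demolition of a listed structure? yes. So the proposal is an Assessable Development.
Under paragraph 3: Class-S Alteration (paragraph 4)? yes; and Accredited Project (paragraph 6)? no; and Assessable Development (paragraph 5)? yes. So the proposal is not a Tier IV Project.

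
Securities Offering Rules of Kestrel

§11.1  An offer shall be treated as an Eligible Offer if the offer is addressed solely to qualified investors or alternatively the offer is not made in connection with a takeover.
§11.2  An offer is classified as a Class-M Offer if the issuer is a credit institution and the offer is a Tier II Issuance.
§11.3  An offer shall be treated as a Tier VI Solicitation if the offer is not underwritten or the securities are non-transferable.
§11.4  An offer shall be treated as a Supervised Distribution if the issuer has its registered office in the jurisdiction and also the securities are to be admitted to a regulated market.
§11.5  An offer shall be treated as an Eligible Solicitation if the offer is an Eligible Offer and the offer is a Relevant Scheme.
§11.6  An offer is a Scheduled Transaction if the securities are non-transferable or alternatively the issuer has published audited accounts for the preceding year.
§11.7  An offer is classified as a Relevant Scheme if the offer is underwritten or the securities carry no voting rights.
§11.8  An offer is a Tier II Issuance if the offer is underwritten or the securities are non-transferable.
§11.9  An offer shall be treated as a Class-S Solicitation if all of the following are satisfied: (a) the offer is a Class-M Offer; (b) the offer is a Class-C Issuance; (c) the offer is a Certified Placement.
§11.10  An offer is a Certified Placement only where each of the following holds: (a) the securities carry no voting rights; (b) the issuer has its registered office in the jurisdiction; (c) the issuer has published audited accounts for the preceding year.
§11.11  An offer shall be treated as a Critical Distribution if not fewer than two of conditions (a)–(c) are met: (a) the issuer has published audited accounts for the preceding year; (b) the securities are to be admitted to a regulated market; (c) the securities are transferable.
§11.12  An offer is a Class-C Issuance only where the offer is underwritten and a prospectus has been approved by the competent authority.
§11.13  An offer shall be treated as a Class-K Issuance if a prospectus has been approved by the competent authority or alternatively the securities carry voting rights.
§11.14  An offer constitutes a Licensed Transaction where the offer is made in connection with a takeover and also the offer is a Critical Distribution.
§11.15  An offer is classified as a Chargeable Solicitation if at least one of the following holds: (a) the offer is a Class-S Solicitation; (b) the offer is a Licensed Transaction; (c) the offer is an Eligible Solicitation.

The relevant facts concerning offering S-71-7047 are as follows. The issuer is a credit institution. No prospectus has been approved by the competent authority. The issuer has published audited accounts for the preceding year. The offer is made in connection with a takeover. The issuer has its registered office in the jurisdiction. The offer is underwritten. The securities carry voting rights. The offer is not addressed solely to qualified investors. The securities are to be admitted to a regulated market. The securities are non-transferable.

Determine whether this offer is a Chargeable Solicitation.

Yes

§11.8 — Tier II Issuance: [the offer is underwritten? yes] OR [the securities are non-transferable? yes] → satisfied.
§11.2 — Class-M Offer: [the issuer is a credit institution? yes] AND [Tier II Issuance (§11.8)? yes] → satisfied.
§11.12 — Class-C Issuance: [the offer is underwritten? yes] AND [a prospectus has been approved by the competent authority? no] → not satisfied.
§11.10 — Certified Placement: [the securities carry no voting rights? no] AND [the issuer has its registered office in the jurisdiction? yes] AND [the issuer has published audited accounts for the preceding year? yes] → not satisfied.
§11.9 — Class-S Solicitation: [Class-M Offer (§11.2)? yes] AND [Class-C Issuance (§11.12)? no] AND [Certified Placement (§11.10)? no] → not satisfied.
§11.11 — Critical Distribution: the issuer has published audited accounts for the preceding year? yes; the securities are to be admitted to a regulated market? yes; the securities are transferable? no — 2 of 3 hold (need ≥2) → satisfied.
§11.14 — Licensed Transaction: [the offer is made in connection with a takeover? yes] AND [Critical Distribution (§11.11)? yes] → satisfied.
§11.1 — Eligible Offer: [the offer is addressed solely to qualified investors? no] OR [the offer is not made in connection with a takeover? no] → not satisfied.
§11.7 — Relevant Scheme: [the offer is underwritten? yes] OR [the securities carry no voting rights? no] → satisfied.
§11.5 — Eligible Solicitation: [Eligible Offer (§11.1)? no] AND [Relevant Scheme (§11.7)? yes] → not satisfied.
§11.15 — Chargeable Solicitation: [Class-S Solicitation (§11.9)? no] OR [Licensed Transaction (§11.14)? yes] OR [Eligible Solicitation (§11.5)? no] → satisfied.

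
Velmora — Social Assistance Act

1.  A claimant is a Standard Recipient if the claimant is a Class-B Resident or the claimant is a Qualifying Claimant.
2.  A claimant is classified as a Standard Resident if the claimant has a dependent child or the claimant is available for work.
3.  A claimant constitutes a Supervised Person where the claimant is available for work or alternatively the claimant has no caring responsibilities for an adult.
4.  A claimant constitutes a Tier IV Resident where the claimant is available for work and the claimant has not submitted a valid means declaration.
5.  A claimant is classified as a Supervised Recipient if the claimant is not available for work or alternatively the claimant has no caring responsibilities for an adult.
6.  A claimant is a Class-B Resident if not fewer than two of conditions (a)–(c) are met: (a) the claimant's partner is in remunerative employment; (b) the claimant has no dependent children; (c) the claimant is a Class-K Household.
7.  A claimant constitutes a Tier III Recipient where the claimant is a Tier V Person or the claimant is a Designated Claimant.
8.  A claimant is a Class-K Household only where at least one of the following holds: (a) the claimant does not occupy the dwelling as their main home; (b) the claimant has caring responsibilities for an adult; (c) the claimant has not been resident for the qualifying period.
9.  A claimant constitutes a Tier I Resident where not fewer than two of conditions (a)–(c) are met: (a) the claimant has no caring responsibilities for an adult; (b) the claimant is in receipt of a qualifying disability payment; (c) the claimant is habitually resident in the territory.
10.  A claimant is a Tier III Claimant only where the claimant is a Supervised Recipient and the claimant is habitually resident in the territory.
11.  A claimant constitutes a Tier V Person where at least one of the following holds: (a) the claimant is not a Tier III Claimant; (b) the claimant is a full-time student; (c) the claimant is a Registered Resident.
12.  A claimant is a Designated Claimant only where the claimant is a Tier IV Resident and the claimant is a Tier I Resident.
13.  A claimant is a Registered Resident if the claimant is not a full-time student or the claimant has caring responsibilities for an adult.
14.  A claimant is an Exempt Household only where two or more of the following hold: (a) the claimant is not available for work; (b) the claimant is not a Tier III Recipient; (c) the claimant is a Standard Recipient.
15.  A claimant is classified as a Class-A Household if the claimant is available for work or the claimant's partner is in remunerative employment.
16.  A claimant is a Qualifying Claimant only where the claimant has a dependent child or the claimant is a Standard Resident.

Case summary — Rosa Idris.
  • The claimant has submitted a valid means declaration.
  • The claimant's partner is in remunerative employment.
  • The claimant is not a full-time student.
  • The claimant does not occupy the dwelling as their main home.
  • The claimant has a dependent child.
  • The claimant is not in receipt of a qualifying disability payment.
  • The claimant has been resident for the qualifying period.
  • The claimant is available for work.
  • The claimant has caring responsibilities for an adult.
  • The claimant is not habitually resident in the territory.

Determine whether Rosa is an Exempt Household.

No

paragraph 5 — Supervised Recipient: [the claimant is not available for work? no] OR [the claimant has no caring responsibilities for an adult? no] → not satisfied.
paragraph 10 — Tier III Claimant: [Supervised Recipient (paragraph 5)? no] AND [the claimant is habitually resident in the territory? no] → not satisfied.
paragraph 13 — Registered Resident: [the claimant is not a full-time student? yes] OR [the claimant has caring responsibilities for an adult? yes] → satisfied.
paragraph 11 — Tier V Person: [not a Tier III Claimant (paragraph 10)? yes] OR [the claimant is a full-time student? no] OR [Registered Resident (paragraph 13)? yes] → satisfied.
paragraph 4 — Tier IV Resident: [the claimant is available for work? yes] AND [the claimant has not submitted a valid means declaration? no] → not satisfied.
paragraph 9 — Tier I Resident: the claimant has no caring responsibilities for an adult? no; the claimant is in receipt of a qualifying disability payment? no; the claimant is habitually resident in the territory? no — 0 of 3 hold (need ≥2) → not satisfied.
paragraph 12 — Designated Claimant: [Tier IV Resident (paragraph 4)? no] AND [Tier I Resident (paragraph 9)? no] → not satisfied.
paragraph 7 — Tier III Recipient: [Tier V Person (paragraph 11)? yes] OR [Designated Claimant (paragraph 12)? no] → satisfied.
paragraph 8 — Class-K Household: [the claimant does not occupy the dwelling as their main home? yes] OR [the claimant has caring responsibilities for an adult? yes] OR [the claimant has not been resident for the qualifying period? no] → satisfied.
paragraph 6 — Class-B Resident: the claimant's partner is in remunerative employment? yes; the claimant has no dependent children? no; Class-K Household (paragraph 8)? yes — 2 of 3 hold (need ≥2) → satisfied.
paragraph 2 — Standard Resident: [the claimant has a dependent child? yes] OR [the claimant is available for work? yes] → satisfied.
paragraph 16 — Qualifying Claimant: [the claimant has a dependent child? yes] OR [Standard Resident (paragraph 2)? yes] → satisfied.
paragraph 1 — Standard Recipient: [Class-B Resident (paragraph 6)? yes] OR [Qualifying Claimant (paragraph 16)? yes] → satisfied.
paragraph 14 — Exempt Household: the claimant is not available for work? no; not a Tier III Recipient (paragraph 7)? no; Standard Recipient (paragraph 1)? yes — 1 of 3 hold (need ≥2) → not satisfied.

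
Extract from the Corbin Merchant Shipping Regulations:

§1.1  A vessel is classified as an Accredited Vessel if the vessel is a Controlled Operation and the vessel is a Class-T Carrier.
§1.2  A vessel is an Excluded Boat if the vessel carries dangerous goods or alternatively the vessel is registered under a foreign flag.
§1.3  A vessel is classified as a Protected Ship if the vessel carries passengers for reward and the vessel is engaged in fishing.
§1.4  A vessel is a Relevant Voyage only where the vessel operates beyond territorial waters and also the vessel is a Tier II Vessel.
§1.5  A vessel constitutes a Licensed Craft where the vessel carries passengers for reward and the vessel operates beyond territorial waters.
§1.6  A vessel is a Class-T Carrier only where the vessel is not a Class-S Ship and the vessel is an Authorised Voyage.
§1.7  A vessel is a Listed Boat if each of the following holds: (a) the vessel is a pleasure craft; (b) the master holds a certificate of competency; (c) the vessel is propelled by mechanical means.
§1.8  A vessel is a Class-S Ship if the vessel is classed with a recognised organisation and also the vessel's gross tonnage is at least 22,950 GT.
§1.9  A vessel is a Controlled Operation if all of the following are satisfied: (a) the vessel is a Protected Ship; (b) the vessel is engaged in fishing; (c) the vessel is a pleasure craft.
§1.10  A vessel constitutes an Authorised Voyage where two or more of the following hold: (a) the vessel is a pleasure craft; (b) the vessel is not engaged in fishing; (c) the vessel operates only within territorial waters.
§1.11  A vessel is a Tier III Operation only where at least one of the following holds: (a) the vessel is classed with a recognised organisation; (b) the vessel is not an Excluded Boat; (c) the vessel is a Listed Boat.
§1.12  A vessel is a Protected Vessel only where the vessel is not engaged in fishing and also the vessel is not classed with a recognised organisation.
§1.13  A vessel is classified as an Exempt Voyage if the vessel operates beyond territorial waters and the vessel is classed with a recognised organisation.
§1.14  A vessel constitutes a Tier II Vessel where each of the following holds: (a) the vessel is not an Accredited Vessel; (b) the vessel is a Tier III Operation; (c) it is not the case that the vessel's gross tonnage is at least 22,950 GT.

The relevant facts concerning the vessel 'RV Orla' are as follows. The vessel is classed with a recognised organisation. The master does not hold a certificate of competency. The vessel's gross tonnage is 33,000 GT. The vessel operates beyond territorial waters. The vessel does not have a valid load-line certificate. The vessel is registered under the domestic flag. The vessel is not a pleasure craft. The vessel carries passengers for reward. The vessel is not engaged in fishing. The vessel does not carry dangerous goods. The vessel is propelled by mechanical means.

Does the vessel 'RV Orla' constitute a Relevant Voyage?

No

§1.3 — Protected Ship: [the vessel carries passengers for reward? yes] AND [the vessel is engaged in fishing? no] → not satisfied.
§1.9 — Controlled Operation: [Protected Ship (§1.3)? no] AND [the vessel is engaged in fishing? no] AND [the vessel is a pleasure craft? no] → not satisfied.
§1.8 — Class-S Ship: [the vessel is classed with a recognised organisation? yes] AND [vessel's gross tonnage: 33,000 GT ≥ 22,950 GT? yes] → satisfied.
§1.10 — Authorised Voyage: the vessel is a pleasure craft? no; the vessel is not engaged in fishing? yes; the vessel operates only within territorial waters? no — 1 of 3 hold (need ≥2) → not satisfied.
§1.6 — Class-T Carrier: [not a Class-S Ship (§1.8)? no] AND [Authorised Voyage (§1.10)? no] → not satisfied.
§1.1 — Accredited Vessel: [Controlled Operation (§1.9)? no] AND [Class-T Carrier (§1.6)? no] → not satisfied.
§1.2 — Excluded Boat: [the vessel carries dangerous goods? no] OR [the vessel is registered under a foreign flag? no] → not satisfied.
§1.7 — Listed Boat: [the vessel is a pleasure craft? no] AND [the master holds a certificate of competency? no] AND [the vessel is propelled by mechanical means? yes] → not satisfied.
§1.11 — Tier III Operation: [the vessel is classed with a recognised organisation? yes] OR [not an Excluded Boat (§1.2)? yes] OR [Listed Boat (§1.7)? no] → satisfied.
§1.14 — Tier II Vessel: [not an Accredited Vessel (§1.1)? yes] AND [Tier III Operation (§1.11)? yes] AND [vessel's gross tonnage: 33,000 GT ≥ 22,950 GT? yes, so negated condition no] → not satisfied.
§1.4 — Relevant Voyage: [the vessel operates beyond territorial waters? yes] AND [Tier II Vessel (§1.14)? no] → not satisfied.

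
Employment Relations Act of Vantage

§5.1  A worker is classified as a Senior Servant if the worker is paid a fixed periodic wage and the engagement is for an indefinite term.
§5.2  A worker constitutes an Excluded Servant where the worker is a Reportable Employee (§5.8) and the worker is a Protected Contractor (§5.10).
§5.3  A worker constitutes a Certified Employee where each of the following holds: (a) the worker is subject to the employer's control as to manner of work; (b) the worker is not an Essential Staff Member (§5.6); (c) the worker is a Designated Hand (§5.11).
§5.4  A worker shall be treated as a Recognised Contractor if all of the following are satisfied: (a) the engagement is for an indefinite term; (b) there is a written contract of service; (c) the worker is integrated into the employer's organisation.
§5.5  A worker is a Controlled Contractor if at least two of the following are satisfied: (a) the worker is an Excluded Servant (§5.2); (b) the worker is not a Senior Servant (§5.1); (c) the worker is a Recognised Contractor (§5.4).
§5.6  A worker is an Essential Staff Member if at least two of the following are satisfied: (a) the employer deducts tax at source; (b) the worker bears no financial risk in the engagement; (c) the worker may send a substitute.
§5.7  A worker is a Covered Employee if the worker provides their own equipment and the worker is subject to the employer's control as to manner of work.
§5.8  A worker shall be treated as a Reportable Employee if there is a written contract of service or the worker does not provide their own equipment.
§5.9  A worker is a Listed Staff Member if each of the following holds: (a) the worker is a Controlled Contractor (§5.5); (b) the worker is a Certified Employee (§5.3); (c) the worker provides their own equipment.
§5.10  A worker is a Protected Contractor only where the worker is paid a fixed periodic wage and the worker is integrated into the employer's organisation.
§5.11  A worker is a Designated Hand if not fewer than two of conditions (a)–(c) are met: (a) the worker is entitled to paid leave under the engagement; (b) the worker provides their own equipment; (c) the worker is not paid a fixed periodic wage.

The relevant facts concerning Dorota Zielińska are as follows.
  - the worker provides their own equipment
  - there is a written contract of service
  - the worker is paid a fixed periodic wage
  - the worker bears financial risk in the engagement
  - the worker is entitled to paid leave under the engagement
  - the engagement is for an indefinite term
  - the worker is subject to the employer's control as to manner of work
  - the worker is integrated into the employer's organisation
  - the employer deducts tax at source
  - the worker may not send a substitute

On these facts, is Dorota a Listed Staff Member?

§5.8 — Reportable Employee: [there is a written contract of service? yes] OR [the worker does not provide their own equipment? no] → satisfied.
§5.10 — Protected Contractor: [the worker is paid a fixed periodic wage? yes] AND [the worker is integrated into the employer's organisation? yes] → satisfied.
§5.2 — Excluded Servant: [Reportable Employee (§5.8)? yes] AND [Protected Contractor (§5.10)? yes] → satisfied.
§5.1 — Senior Servant: [the worker is paid a fixed periodic wage? yes] AND [the engagement is for an indefinite term? yes] → satisfied.
§5.4 — Recognised Contractor: [the engagement is for an indefinite term? yes] AND [there is a written contract of service? yes] AND [the worker is integrated into the employer's organisation? yes] → satisfied.
§5.5 — Controlled Contractor: Excluded Servant (§5.2)? yes; not a Senior Servant (§5.1)? no; Recognised Contractor (§5.4)? yes — 2 of 3 hold (need ≥2) → satisfied.
§5.6 — Essential Staff Member: the employer deducts tax at source? yes; the worker bears no financial risk in the engagement? no; the worker may send a substitute? no — 1 of 3 hold (need ≥2) → not satisfied.
§5.11 — Designated Hand: the worker is entitled to paid leave under the engagement? yes; the worker provides their own equipment? yes; the worker is not paid a fixed periodic wage? no — 2 of 3 hold (need ≥2) → satisfied.
§5.3 — Certified Employee: [the worker is subject to the employer's control as to manner of work? yes] AND [not an Essential Staff Member (§5.6)? yes] AND [Designated Hand (§5.11)? yes] → satisfied.
§5.9 — Listed Staff Member: [Controlled Contractor (§5.5)? yes] AND [Certified Employee (§5.3)? yes] AND [the worker provides their own equipment? yes] → satisfied.

Yes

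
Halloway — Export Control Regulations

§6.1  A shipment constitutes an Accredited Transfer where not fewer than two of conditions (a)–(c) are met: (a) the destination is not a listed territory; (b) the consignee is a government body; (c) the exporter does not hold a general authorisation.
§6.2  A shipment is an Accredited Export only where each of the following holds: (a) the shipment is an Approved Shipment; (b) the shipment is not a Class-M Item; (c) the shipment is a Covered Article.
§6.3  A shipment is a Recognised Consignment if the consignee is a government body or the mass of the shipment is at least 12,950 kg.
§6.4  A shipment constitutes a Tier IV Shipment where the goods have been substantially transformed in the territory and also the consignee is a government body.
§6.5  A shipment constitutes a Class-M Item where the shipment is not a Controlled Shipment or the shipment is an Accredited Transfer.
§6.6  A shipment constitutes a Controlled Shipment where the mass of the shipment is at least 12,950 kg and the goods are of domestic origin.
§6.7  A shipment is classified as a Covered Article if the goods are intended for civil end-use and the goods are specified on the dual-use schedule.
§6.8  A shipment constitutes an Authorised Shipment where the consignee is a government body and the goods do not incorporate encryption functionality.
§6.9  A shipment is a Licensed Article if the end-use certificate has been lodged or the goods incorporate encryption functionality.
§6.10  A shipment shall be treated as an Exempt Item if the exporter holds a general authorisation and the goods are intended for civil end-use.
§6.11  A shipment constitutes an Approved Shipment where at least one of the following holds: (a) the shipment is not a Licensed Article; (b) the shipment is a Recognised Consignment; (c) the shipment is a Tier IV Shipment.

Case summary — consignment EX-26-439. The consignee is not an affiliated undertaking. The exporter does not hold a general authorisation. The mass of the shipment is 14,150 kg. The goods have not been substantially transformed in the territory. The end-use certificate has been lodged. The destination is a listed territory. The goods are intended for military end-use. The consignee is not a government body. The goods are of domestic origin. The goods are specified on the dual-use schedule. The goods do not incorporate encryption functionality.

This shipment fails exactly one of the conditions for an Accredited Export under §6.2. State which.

§6.9 — Licensed Article: [the end-use certificate has been lodged? yes] OR [the goods incorporate encryption functionality? no] → satisfied.
§6.3 — Recognised Consignment: [the consignee is a government body? no] OR [mass of the shipment: 14,150 kg ≥ 12,950 kg? yes] → satisfied.
§6.4 — Tier IV Shipment: [the goods have been substantially transformed in the territory? no] AND [the consignee is a government body? no] → not satisfied.
§6.11 — Approved Shipment: [not a Licensed Article (§6.9)? no] OR [Recognised Consignment (§6.3)? yes] OR [Tier IV Shipment (§6.4)? no] → satisfied.
§6.6 — Controlled Shipment: [mass of the shipment: 14,150 kg ≥ 12,950 kg? yes] AND [the goods are of domestic origin? yes] → satisfied.
§6.1 — Accredited Transfer: the destination is not a listed territory? no; the consignee is a government body? no; the exporter does not hold a general authorisation? yes — 1 of 3 hold (need ≥2) → not satisfied.
§6.5 — Class-M Item: [not a Controlled Shipment (§6.6)? no] OR [Accredited Transfer (§6.1)? no] → not satisfied.
§6.7 — Covered Article: [the goods are intended for civil end-use? no] AND [the goods are specified on the dual-use schedule? yes] → not satisfied.
§6.2 — Accredited Export: [Approved Shipment (§6.11)? yes] AND [not a Class-M Item (§6.5)? yes] AND [Covered Article (§6.7)? no] → not satisfied.

Covered Article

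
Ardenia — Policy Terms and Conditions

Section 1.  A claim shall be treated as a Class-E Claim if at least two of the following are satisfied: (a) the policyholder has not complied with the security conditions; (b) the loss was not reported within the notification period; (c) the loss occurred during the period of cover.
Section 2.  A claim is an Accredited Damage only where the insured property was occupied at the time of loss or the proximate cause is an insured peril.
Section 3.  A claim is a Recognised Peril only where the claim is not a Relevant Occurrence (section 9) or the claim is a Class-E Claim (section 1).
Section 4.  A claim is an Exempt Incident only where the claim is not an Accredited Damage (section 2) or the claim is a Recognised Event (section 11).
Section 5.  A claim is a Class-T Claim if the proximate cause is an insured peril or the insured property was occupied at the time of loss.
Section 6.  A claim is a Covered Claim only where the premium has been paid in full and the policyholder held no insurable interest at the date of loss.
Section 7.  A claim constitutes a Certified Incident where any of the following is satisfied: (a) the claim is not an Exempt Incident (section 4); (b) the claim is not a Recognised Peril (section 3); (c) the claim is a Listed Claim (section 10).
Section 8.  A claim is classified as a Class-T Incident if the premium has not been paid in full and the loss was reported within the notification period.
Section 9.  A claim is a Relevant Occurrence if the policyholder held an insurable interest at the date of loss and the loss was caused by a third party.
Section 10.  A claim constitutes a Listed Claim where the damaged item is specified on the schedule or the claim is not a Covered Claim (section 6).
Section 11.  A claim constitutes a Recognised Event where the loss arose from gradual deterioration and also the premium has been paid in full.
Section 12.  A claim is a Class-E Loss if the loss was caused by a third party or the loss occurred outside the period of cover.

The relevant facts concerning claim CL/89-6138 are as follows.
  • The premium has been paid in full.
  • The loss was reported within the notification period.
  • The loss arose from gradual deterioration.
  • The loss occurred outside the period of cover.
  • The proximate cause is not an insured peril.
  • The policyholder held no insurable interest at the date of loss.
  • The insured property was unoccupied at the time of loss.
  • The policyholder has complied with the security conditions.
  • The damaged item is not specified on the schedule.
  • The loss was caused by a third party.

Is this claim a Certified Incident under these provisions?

Under section 2: the insured property was occupied at the time of loss? no; or the proximate cause is an insured peril? no. So the claim is not an Accredited Damage.
Under section 11: the loss arose from gradual deterioration? yes; and the premium has been paid in full? yes. So the claim is a Recognised Event.
Under section 4: not an Accredited Damage (section 2)? yes; or Recognised Event (section 11)? yes. So the claim is an Exempt Incident.
Under section 9: the policyholder held an insurable interest at the date of loss? no; and the loss was caused by a third party? yes. So the claim is not a Relevant Occurrence.
Under section 1: the policyholder has not complied with the security conditions? no; the loss was not reported within the notification period? no; the loss occurred during the period of cover? no — 0 of 3 hold (need ≥2) → not satisfied.
Under section 3: not a Relevant Occurrence (section 9)? yes; or Class-E Claim (section 1)? no. So the claim is a Recognised Peril.
Under section 6: the premium has been paid in full? yes; and the policyholder held no insurable interest at the date of loss? yes. So the claim is a Covered Claim.
Under section 10: the damaged item is specified on the schedule? no; or not a Covered Claim (section 6)? no. So the claim is not a Listed Claim.
Under section 7: not an Exempt Incident (section 4)? no; or not a Recognised Peril (section 3)? no; or Listed Claim (section 10)? no. So the claim is not a Certified Incident.

No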